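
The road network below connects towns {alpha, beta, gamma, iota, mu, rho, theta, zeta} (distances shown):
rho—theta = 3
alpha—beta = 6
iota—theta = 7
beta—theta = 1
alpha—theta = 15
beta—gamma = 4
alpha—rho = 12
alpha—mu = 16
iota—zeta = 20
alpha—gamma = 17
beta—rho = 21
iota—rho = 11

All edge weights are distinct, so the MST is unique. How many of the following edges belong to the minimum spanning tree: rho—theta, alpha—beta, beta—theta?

3

Kruskal's algorithm — process edges by increasing weight (ties by edge label):
beta—theta (1): add — endpoints in different components.
rho—theta (3): add — endpoints in different components.
beta—gamma (4): add — endpoints in different components.
alpha—beta (6): add — endpoints in different components.
iota—theta (7): add — endpoints in different components.
iota—rho (11): skip — rho and iota already connected.
alpha—rho (12): skip — alpha and rho already connected.
alpha—theta (15): skip — alpha and theta already connected.
alpha—mu (16): add — endpoints in different components.
alpha—gamma (17): skip — alpha and gamma already connected.
iota—zeta (20): add — endpoints in different components.
MST edge set: {beta—theta, rho—theta, beta—gamma, alpha—beta, iota—theta, alpha—mu, iota—zeta}.
Of the listed edges, {rho—theta, alpha—beta, beta—theta} are in the MST → 3.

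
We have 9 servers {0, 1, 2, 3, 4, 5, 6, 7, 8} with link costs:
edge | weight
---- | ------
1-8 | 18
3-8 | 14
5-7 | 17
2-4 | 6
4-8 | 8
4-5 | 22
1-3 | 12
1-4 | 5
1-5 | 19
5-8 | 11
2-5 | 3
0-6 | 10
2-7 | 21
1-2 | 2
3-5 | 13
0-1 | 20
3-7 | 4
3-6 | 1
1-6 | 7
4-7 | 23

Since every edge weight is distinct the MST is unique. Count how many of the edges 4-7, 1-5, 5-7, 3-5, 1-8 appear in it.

Kruskal's algorithm — process edges by increasing weight (ties by edge label):
3-6 (1): add — endpoints in different components.
1-2 (2): add — endpoints in different components.
2-5 (3): add — endpoints in different components.
3-7 (4): add — endpoints in different components.
1-4 (5): add — endpoints in different components.
2-4 (6): skip — 2 and 4 already connected.
1-6 (7): add — endpoints in different components.
4-8 (8): add — endpoints in different components.
0-6 (10): add — endpoints in different components.
MST edge set: {3-6, 1-2, 2-5, 3-7, 1-4, 1-6, 4-8, 0-6}.
Of the listed edges, {} are in the MST → 0.

0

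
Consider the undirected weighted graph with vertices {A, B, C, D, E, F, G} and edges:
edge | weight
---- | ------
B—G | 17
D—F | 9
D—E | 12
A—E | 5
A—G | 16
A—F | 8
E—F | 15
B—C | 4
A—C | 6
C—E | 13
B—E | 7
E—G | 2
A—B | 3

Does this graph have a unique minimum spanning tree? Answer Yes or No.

Yes

Kruskal: consider edges lightest-first.
E—G (2): add. Components now {A} {B} {C} {D} {E,G} {F}
A—B (3): add. Components now {A,B} {C} {D} {E,G} {F}
B—C (4): add. Components now {A,B,C} {D} {E,G} {F}
A—E (5): add. Components now {A,B,C,E,G} {D} {F}
A—C (6): skip — A and C already connected.
B—E (7): skip — B and E already connected.
A—F (8): add. Components now {A,B,C,E,F,G} {D}
D—F (9): add. Components now {A,B,C,D,E,F,G}
Every non-tree edge has weight strictly greater than the heaviest edge on the tree path between its endpoints, so the MST is unique.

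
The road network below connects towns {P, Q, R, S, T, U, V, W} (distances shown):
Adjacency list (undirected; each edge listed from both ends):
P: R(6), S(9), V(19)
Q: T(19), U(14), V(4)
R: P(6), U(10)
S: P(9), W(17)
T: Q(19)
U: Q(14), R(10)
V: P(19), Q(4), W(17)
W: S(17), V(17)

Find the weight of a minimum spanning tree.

Prim's algorithm from V:
Step 1: frontier [Q–V 4, V–W 17, P–V 19] → take Q–V (4); add Q.
Step 2: frontier [Q–U 14, Q–T 19, V–W 17, P–V 19] → take Q–U (14); add U.
Step 3: frontier [Q–T 19, R–U 10, V–W 17, P–V 19] → take R–U (10); add R.
Step 4: frontier [Q–T 19, P–R 6, V–W 17, P–V 19] → take P–R (6); add P.
Step 5: frontier [P–S 9, Q–T 19, V–W 17] → take P–S (9); add S.
Step 6: frontier [Q–T 19, S–W 17, V–W 17] → take S–W (17); add W.
Step 7: frontier [Q–T 19] → take Q–T (19); add T.
MST edges: Q–V, Q–U, R–U, P–R, P–S, S–W, Q–T; total weight 4+14+10+6+9+17+19 = 79.

79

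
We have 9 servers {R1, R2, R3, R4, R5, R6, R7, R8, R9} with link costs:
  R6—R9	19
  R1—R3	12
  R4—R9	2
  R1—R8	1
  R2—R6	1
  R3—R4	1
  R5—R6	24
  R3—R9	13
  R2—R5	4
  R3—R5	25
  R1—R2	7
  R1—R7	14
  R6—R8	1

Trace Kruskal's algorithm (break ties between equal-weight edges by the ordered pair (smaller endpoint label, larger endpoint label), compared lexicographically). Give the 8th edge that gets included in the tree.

Kruskal: consider edges lightest-first.
R1—R8 (1): add — endpoints in different components.
R2—R6 (1): add — endpoints in different components.
R3—R4 (1): add — endpoints in different components.
R6—R8 (1): add — endpoints in different components.
R4—R9 (2): add — endpoints in different components.
R2—R5 (4): add — endpoints in different components.
R1—R2 (7): skip — R2 and R1 already connected.
R1—R3 (12): add — endpoints in different components.
R3—R9 (13): skip — R3 and R9 already connected.
R1—R7 (14): add — endpoints in different components.
The 8th edge added is R1—R7.

R1-R7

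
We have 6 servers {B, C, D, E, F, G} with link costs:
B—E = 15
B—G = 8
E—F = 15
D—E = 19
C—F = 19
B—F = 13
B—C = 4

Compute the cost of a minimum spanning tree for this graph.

59

Prim's algorithm from E:
Step 1: cheapest edge leaving the tree is B—E (15); add B.
Step 2: cheapest edge leaving the tree is B—C (4); add C.
Step 3: cheapest edge leaving the tree is B—G (8); add G.
Step 4: cheapest edge leaving the tree is B—F (13); add F.
Step 5: cheapest edge leaving the tree is D—E (19); add D.
MST edges: B—E, B—C, B—G, B—F, D—E; total weight 15+4+8+13+19 = 59.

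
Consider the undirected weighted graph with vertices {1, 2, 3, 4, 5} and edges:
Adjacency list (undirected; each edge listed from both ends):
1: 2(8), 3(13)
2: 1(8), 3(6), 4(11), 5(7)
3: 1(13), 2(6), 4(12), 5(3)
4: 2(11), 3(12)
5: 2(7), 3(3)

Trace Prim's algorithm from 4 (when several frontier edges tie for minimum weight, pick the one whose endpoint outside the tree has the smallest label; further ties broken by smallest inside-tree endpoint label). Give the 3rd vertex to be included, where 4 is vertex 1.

Grow the tree from 4 using Prim:
Step 1: frontier [2-4 11, 3-4 12] → take 2-4 (11); add 2.
Step 2: frontier [2-3 6, 2-5 7, 1-2 8, 3-4 12] → take 2-3 (6); add 3.
Step 3: frontier [2-5 7, 1-2 8, 3-5 3, 1-3 13] → take 3-5 (3); add 5.
Step 4: frontier [1-2 8, 1-3 13] → take 1-2 (8); add 1.
Vertex order: 4, 2, 3, 5, 1. The 3rd vertex is 3.

3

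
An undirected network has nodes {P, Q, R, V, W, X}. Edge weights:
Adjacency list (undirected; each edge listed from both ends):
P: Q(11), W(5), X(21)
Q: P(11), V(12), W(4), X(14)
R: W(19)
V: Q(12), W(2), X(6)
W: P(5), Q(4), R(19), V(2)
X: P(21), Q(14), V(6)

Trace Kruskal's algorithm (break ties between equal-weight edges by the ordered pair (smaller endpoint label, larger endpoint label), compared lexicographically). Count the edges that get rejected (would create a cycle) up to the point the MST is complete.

3

Sort edges by weight, then run Kruskal:
V-W (2): add. Components now {R} {X} {P} {V,W} {Q}
Q-W (4): add. Components now {R} {X} {P} {Q,V,W}
P-W (5): add. Components now {R} {X} {P,Q,V,W}
V-X (6): add. Components now {R} {P,Q,V,W,X}
P-Q (11): skip — P and Q already connected.
Q-V (12): skip — V and Q already connected.
Q-X (14): skip — X and Q already connected.
R-W (19): add. Components now {P,Q,R,V,W,X}
Edges rejected before the tree was complete: 3.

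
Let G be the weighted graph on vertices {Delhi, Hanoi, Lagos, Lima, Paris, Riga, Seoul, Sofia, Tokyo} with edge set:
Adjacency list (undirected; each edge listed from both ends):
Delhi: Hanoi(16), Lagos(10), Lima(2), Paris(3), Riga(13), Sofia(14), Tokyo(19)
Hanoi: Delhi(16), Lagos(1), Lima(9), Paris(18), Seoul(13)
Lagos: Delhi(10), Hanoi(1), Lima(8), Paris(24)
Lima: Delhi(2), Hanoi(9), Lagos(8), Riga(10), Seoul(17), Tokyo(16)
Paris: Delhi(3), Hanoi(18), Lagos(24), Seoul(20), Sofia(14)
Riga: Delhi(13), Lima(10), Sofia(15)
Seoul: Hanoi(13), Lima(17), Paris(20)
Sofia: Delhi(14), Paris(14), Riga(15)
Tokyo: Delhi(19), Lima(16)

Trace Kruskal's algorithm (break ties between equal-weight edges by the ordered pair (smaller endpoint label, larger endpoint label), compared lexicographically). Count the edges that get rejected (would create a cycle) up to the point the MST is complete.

6

Sort edges by weight, then run Kruskal:
Hanoi-Lagos (1): add — endpoints in different components.
Delhi-Lima (2): add — endpoints in different components.
Delhi-Paris (3): add — endpoints in different components.
Lagos-Lima (8): add — endpoints in different components.
Hanoi-Lima (9): skip — Hanoi and Lima already connected.
Delhi-Lagos (10): skip — Delhi and Lagos already connected.
Lima-Riga (10): add — endpoints in different components.
Delhi-Riga (13): skip — Riga and Delhi already connected.
Hanoi-Seoul (13): add — endpoints in different components.
Delhi-Sofia (14): add — endpoints in different components.
Paris-Sofia (14): skip — Paris and Sofia already connected.
Riga-Sofia (15): skip — Riga and Sofia already connected.
Delhi-Hanoi (16): skip — Hanoi and Delhi already connected.
Lima-Tokyo (16): add — endpoints in different components.
Edges rejected before the tree was complete: 6.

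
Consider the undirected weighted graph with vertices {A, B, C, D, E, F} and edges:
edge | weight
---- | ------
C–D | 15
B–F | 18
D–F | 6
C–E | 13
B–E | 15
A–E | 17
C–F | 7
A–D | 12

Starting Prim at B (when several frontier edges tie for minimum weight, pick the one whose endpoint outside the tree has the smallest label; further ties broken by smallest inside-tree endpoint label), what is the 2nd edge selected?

Grow the tree from B using Prim:
Step 1: cheapest edge leaving the tree is B–E (15); add E.
Step 2: cheapest edge leaving the tree is C–E (13); add C.
Step 3: cheapest edge leaving the tree is C–F (7); add F.
Step 4: cheapest edge leaving the tree is D–F (6); add D.
Step 5: cheapest edge leaving the tree is A–D (12); add A.
The 2nd edge added is C–E.

C-E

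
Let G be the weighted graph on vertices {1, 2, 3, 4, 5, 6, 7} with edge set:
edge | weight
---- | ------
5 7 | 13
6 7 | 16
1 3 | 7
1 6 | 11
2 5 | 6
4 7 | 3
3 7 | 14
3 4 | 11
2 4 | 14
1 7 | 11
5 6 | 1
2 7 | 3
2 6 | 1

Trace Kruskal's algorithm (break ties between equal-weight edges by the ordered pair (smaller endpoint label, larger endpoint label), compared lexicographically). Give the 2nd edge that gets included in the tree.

Kruskal's algorithm — process edges by increasing weight (ties by edge label):
2 6 (1): add. Components now {1} {2,6} {3} {4} {5} {7}
5 6 (1): add. Components now {1} {2,5,6} {3} {4} {7}
2 7 (3): add. Components now {1} {2,5,6,7} {3} {4}
4 7 (3): add. Components now {1} {2,4,5,6,7} {3}
2 5 (6): skip — 2 and 5 already connected.
1 3 (7): add. Components now {1,3} {2,4,5,6,7}
1 6 (11): add. Components now {1,2,3,4,5,6,7}
The 2nd edge added is 5 6.

5-6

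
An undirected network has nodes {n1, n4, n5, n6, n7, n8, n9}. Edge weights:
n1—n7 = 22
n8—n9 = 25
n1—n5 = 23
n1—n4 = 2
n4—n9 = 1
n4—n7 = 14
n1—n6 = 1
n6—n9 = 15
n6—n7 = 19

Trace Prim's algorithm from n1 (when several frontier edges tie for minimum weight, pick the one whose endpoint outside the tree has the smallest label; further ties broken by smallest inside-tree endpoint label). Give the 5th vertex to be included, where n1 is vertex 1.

n7

Grow the tree from n1 using Prim:
Step 1: frontier [n1—n6 1, n1—n4 2, n1—n7 22, n1—n5 23] → take n1—n6 (1); add n6.
Step 2: frontier [n1—n4 2, n1—n7 22, n1—n5 23, n6—n9 15, n6—n7 19] → take n1—n4 (2); add n4.
Step 3: frontier [n1—n7 22, n1—n5 23, n4—n9 1, n4—n7 14, n6—n9 15, n6—n7 19] → take n4—n9 (1); add n9.
Step 4: frontier [n1—n7 22, n1—n5 23, n4—n7 14, n6—n7 19, n8—n9 25] → take n4—n7 (14); add n7.
Step 5: frontier [n1—n5 23, n8—n9 25] → take n1—n5 (23); add n5.
Step 6: frontier [n8—n9 25] → take n8—n9 (25); add n8.
Vertex order: n1, n6, n4, n9, n7, n5, n8. The 5th vertex is n7.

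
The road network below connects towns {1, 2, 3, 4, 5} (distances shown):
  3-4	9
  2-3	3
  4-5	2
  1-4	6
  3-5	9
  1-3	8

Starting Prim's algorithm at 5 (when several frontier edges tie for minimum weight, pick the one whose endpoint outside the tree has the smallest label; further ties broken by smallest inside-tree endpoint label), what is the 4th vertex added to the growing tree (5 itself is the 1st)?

3

Prim's algorithm from 5:
Step 1: cheapest edge leaving the tree is 4-5 (2); add 4.
Step 2: cheapest edge leaving the tree is 1-4 (6); add 1.
Step 3: cheapest edge leaving the tree is 1-3 (8); add 3.
Step 4: cheapest edge leaving the tree is 2-3 (3); add 2.
Vertex order: 5, 4, 1, 3, 2. The 4th vertex is 3.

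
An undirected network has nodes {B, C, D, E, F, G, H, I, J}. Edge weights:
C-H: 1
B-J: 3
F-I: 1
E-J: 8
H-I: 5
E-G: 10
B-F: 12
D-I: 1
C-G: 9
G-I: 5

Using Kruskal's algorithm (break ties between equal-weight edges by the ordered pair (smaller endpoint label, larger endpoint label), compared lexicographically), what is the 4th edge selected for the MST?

B-J

Sort edges by weight, then run Kruskal:
C-H (1): add — endpoints in different components.
D-I (1): add — endpoints in different components.
F-I (1): add — endpoints in different components.
B-J (3): add — endpoints in different components.
G-I (5): add — endpoints in different components.
H-I (5): add — endpoints in different components.
E-J (8): add — endpoints in different components.
C-G (9): skip — C and G already connected.
E-G (10): add — endpoints in different components.
The 4th edge added is B-J.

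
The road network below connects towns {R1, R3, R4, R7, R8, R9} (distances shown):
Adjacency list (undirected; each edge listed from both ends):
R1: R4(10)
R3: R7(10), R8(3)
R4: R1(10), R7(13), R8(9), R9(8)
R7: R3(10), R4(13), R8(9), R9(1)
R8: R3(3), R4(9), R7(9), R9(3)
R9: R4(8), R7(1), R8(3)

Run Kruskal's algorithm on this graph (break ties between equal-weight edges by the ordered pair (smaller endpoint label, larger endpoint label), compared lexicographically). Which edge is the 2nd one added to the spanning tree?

Sort edges by weight, then run Kruskal:
R7 R9 (1): add — endpoints in different components.
R3 R8 (3): add — endpoints in different components.
R8 R9 (3): add — endpoints in different components.
R4 R9 (8): add — endpoints in different components.
R4 R8 (9): skip — R4 and R8 already connected.
R7 R8 (9): skip — R7 and R8 already connected.
R1 R4 (10): add — endpoints in different components.
The 2nd edge added is R3 R8.

R3-R8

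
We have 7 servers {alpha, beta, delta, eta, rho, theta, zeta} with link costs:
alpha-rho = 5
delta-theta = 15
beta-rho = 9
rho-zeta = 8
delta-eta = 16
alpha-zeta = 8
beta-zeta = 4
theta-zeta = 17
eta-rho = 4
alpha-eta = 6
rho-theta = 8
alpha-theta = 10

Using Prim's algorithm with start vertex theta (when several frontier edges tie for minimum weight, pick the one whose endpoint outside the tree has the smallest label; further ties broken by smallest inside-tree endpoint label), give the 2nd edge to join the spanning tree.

Prim, starting at theta.
Step 1: cheapest edge leaving the tree is rho-theta (8); add rho.
Step 2: cheapest edge leaving the tree is eta-rho (4); add eta.
Step 3: cheapest edge leaving the tree is alpha-rho (5); add alpha.
Step 4: cheapest edge leaving the tree is alpha-zeta (8); add zeta.
Step 5: cheapest edge leaving the tree is beta-zeta (4); add beta.
Step 6: cheapest edge leaving the tree is delta-theta (15); add delta.
The 2nd edge added is eta-rho.

eta-rho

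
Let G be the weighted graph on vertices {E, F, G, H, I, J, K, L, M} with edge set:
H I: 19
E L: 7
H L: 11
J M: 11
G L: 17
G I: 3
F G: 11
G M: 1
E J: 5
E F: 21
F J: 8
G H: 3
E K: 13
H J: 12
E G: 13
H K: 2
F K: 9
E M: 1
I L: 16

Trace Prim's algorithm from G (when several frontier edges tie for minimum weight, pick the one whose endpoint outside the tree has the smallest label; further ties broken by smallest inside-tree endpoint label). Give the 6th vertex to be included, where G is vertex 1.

I

Grow the tree from G using Prim:
Step 1: cheapest edge leaving the tree is G M (1); add M.
Step 2: cheapest edge leaving the tree is E M (1); add E.
Step 3: cheapest edge leaving the tree is G H (3); add H.
Step 4: cheapest edge leaving the tree is H K (2); add K.
Step 5: cheapest edge leaving the tree is G I (3); add I.
Step 6: cheapest edge leaving the tree is E J (5); add J.
Step 7: cheapest edge leaving the tree is E L (7); add L.
Step 8: cheapest edge leaving the tree is F J (8); add F.
Vertex order: G, M, E, H, K, I, J, L, F. The 6th vertex is I.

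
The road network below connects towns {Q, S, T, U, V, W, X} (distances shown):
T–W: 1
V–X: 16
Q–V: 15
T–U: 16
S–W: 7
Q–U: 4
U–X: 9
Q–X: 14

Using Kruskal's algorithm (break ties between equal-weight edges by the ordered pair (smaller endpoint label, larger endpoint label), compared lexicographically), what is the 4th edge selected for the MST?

Kruskal: consider edges lightest-first.
T–W (1): add — endpoints in different components.
Q–U (4): add — endpoints in different components.
S–W (7): add — endpoints in different components.
U–X (9): add — endpoints in different components.
Q–X (14): skip — Q and X already connected.
Q–V (15): add — endpoints in different components.
T–U (16): add — endpoints in different components.
The 4th edge added is U–X.

U-X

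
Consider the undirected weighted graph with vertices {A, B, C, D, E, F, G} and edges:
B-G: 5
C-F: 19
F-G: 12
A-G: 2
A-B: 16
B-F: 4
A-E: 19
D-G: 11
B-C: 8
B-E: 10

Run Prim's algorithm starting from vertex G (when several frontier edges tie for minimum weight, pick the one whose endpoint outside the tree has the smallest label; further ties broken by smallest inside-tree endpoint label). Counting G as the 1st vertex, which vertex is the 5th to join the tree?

Prim's algorithm from G:
Step 1: frontier [A-G 2, B-G 5, D-G 11, F-G 12] → take A-G (2); add A.
Step 2: frontier [A-B 16, A-E 19, B-G 5, D-G 11, F-G 12] → take B-G (5); add B.
Step 3: frontier [A-E 19, B-F 4, B-C 8, B-E 10, D-G 11, F-G 12] → take B-F (4); add F.
Step 4: frontier [A-E 19, B-C 8, B-E 10, C-F 19, D-G 11] → take B-C (8); add C.
Step 5: frontier [A-E 19, B-E 10, D-G 11] → take B-E (10); add E.
Step 6: frontier [D-G 11] → take D-G (11); add D.
Vertex order: G, A, B, F, C, E, D. The 5th vertex is C.

C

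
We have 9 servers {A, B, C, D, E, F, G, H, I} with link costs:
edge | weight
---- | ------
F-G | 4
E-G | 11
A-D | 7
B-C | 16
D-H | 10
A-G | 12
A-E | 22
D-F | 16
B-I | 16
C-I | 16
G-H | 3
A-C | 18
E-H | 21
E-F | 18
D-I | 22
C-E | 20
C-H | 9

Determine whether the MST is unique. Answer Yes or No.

Kruskal's algorithm — process edges by increasing weight (ties by edge label):
G-H (3): add — endpoints in different components.
F-G (4): add — endpoints in different components.
A-D (7): add — endpoints in different components.
C-H (9): add — endpoints in different components.
D-H (10): add — endpoints in different components.
E-G (11): add — endpoints in different components.
A-G (12): skip — A and G already connected.
B-C (16): add — endpoints in different components.
B-I (16): add — endpoints in different components.
Non-tree edge C-I has weight 16, equal to the heaviest edge on its tree cycle — swapping gives another MST of the same weight. Not unique.

No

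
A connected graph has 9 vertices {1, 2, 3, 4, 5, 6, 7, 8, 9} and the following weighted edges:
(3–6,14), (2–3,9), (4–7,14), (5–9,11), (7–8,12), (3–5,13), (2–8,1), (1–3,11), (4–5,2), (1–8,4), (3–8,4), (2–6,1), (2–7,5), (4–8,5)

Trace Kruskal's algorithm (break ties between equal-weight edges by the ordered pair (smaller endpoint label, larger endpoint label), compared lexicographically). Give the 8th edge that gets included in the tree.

5-9

Kruskal's algorithm — process edges by increasing weight (ties by edge label):
2–6 (1): add — endpoints in different components.
2–8 (1): add — endpoints in different components.
4–5 (2): add — endpoints in different components.
1–8 (4): add — endpoints in different components.
3–8 (4): add — endpoints in different components.
2–7 (5): add — endpoints in different components.
4–8 (5): add — endpoints in different components.
2–3 (9): skip — 2 and 3 already connected.
1–3 (11): skip — 1 and 3 already connected.
5–9 (11): add — endpoints in different components.
The 8th edge added is 5–9.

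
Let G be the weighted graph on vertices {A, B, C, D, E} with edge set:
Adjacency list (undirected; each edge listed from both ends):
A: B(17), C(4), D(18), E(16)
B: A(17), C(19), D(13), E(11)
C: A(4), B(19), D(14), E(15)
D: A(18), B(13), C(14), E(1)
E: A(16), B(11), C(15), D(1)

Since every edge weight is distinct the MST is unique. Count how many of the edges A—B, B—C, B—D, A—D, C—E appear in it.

0

Kruskal: consider edges lightest-first.
D—E (1): add — endpoints in different components.
A—C (4): add — endpoints in different components.
B—E (11): add — endpoints in different components.
B—D (13): skip — B and D already connected.
C—D (14): add — endpoints in different components.
MST edge set: {D—E, A—C, B—E, C—D}.
Of the listed edges, {} are in the MST → 0.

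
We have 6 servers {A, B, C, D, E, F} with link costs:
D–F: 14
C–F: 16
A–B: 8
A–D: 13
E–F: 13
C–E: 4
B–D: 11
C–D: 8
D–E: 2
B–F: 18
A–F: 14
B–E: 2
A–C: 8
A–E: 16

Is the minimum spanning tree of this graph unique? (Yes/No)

No

Kruskal's algorithm — process edges by increasing weight (ties by edge label):
B–E (2): add. Components now {A} {B,E} {C} {D} {F}
D–E (2): add. Components now {A} {B,D,E} {C} {F}
C–E (4): add. Components now {A} {B,C,D,E} {F}
A–B (8): add. Components now {A,B,C,D,E} {F}
A–C (8): skip — A and C already connected.
C–D (8): skip — C and D already connected.
B–D (11): skip — B and D already connected.
A–D (13): skip — A and D already connected.
E–F (13): add. Components now {A,B,C,D,E,F}
Non-tree edge A–C has weight 8, equal to the heaviest edge on its tree cycle — swapping gives another MST of the same weight. Not unique.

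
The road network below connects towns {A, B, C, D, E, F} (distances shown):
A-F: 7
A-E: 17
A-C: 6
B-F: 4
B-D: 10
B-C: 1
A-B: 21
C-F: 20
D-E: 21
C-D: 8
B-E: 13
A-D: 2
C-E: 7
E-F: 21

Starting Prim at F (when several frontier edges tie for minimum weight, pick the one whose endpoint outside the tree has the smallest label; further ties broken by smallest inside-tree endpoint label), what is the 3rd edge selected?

A-C

Grow the tree from F using Prim:
Step 1: cheapest edge leaving the tree is B-F (4); add B.
Step 2: cheapest edge leaving the tree is B-C (1); add C.
Step 3: cheapest edge leaving the tree is A-C (6); add A.
Step 4: cheapest edge leaving the tree is A-D (2); add D.
Step 5: cheapest edge leaving the tree is C-E (7); add E.
The 3rd edge added is A-C.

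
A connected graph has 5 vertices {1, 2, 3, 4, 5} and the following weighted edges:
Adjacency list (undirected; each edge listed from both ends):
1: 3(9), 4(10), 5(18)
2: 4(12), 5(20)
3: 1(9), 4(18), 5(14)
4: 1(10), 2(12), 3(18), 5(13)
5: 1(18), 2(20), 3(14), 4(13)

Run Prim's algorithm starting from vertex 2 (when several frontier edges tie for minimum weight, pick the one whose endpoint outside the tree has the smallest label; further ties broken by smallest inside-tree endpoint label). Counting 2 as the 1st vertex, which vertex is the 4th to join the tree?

3

Prim's algorithm from 2:
Step 1: frontier [2 4 12, 2 5 20] → take 2 4 (12); add 4.
Step 2: frontier [2 5 20, 1 4 10, 4 5 13, 3 4 18] → take 1 4 (10); add 1.
Step 3: frontier [1 3 9, 1 5 18, 2 5 20, 4 5 13, 3 4 18] → take 1 3 (9); add 3.
Step 4: frontier [1 5 18, 2 5 20, 3 5 14, 4 5 13] → take 4 5 (13); add 5.
Vertex order: 2, 4, 1, 3, 5. The 4th vertex is 3.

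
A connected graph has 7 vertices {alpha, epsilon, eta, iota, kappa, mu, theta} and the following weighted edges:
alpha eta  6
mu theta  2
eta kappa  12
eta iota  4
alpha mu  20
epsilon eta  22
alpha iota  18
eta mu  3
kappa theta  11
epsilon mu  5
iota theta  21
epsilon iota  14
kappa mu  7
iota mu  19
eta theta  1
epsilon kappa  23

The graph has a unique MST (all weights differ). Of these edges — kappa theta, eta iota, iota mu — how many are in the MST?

Kruskal: consider edges lightest-first.
eta theta (1): add. Components now {eta,theta} {alpha} {iota} {epsilon} {mu} {kappa}
mu theta (2): add. Components now {eta,mu,theta} {alpha} {iota} {epsilon} {kappa}
eta mu (3): skip — eta and mu already connected.
eta iota (4): add. Components now {eta,iota,mu,theta} {alpha} {epsilon} {kappa}
epsilon mu (5): add. Components now {epsilon,eta,iota,mu,theta} {alpha} {kappa}
alpha eta (6): add. Components now {alpha,epsilon,eta,iota,mu,theta} {kappa}
kappa mu (7): add. Components now {alpha,epsilon,eta,iota,kappa,mu,theta}
MST edge set: {eta theta, mu theta, eta iota, epsilon mu, alpha eta, kappa mu}.
Of the listed edges, {eta iota} are in the MST → 1.

1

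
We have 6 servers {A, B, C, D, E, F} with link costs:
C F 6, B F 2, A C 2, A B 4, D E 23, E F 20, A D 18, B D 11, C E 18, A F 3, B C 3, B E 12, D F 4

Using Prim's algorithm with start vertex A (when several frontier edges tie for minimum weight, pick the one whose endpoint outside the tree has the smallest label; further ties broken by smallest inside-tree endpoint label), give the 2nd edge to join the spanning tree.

Grow the tree from A using Prim:
Step 1: cheapest edge leaving the tree is A C (2); add C.
Step 2: cheapest edge leaving the tree is B C (3); add B.
Step 3: cheapest edge leaving the tree is B F (2); add F.
Step 4: cheapest edge leaving the tree is D F (4); add D.
Step 5: cheapest edge leaving the tree is B E (12); add E.
The 2nd edge added is B C.

B-C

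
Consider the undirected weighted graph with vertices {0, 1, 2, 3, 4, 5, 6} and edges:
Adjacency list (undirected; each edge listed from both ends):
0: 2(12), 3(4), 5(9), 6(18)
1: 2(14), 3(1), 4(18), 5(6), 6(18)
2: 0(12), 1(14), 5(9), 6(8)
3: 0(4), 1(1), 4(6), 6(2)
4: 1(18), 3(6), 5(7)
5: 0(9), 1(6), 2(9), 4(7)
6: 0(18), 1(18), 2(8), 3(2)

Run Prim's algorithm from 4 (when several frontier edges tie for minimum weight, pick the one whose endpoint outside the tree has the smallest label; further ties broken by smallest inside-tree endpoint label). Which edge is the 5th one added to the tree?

Grow the tree from 4 using Prim:
Step 1: cheapest edge leaving the tree is 3 4 (6); add 3.
Step 2: cheapest edge leaving the tree is 1 3 (1); add 1.
Step 3: cheapest edge leaving the tree is 3 6 (2); add 6.
Step 4: cheapest edge leaving the tree is 0 3 (4); add 0.
Step 5: cheapest edge leaving the tree is 1 5 (6); add 5.
Step 6: cheapest edge leaving the tree is 2 6 (8); add 2.
The 5th edge added is 1 5.

1-5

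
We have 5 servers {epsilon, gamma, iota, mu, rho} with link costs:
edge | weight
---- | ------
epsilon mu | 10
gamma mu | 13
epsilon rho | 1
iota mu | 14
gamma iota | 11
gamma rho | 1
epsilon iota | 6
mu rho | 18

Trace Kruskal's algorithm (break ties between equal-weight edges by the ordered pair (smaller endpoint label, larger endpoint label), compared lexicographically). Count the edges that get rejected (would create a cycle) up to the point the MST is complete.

0

Kruskal's algorithm — process edges by increasing weight (ties by edge label):
epsilon rho (1): add. Components now {mu} {gamma} {epsilon,rho} {iota}
gamma rho (1): add. Components now {mu} {epsilon,gamma,rho} {iota}
epsilon iota (6): add. Components now {mu} {epsilon,gamma,iota,rho}
epsilon mu (10): add. Components now {epsilon,gamma,iota,mu,rho}
Edges rejected before the tree was complete: 0.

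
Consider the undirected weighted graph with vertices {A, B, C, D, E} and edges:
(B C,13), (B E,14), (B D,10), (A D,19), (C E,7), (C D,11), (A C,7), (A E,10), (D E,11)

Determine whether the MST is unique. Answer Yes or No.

No

Sort edges by weight, then run Kruskal:
A C (7): add — endpoints in different components.
C E (7): add — endpoints in different components.
A E (10): skip — A and E already connected.
B D (10): add — endpoints in different components.
C D (11): add — endpoints in different components.
Non-tree edge D E has weight 11, equal to the heaviest edge on its tree cycle — swapping gives another MST of the same weight. Not unique.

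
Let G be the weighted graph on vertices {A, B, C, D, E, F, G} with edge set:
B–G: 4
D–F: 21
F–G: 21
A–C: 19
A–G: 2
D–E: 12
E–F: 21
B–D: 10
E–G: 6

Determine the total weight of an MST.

62

Sort edges by weight, then run Kruskal:
A–G (2): add. Components now {A,G} {B} {C} {D} {E} {F}
B–G (4): add. Components now {A,B,G} {C} {D} {E} {F}
E–G (6): add. Components now {A,B,E,G} {C} {D} {F}
B–D (10): add. Components now {A,B,D,E,G} {C} {F}
D–E (12): skip — D and E already connected.
A–C (19): add. Components now {A,B,C,D,E,G} {F}
D–F (21): add. Components now {A,B,C,D,E,F,G}
MST edges: A–G, B–G, E–G, B–D, A–C, D–F; total weight 2+4+6+10+19+21 = 62.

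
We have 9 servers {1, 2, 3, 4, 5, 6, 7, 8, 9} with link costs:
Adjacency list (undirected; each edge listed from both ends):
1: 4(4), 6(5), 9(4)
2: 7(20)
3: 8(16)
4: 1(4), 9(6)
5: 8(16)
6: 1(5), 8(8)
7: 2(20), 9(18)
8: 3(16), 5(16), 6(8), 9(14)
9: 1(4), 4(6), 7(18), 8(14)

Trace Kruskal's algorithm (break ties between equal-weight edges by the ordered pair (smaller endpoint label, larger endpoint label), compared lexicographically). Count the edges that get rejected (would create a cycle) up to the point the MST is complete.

Kruskal's algorithm — process edges by increasing weight (ties by edge label):
1 4 (4): add — endpoints in different components.
1 9 (4): add — endpoints in different components.
1 6 (5): add — endpoints in different components.
4 9 (6): skip — 4 and 9 already connected.
6 8 (8): add — endpoints in different components.
8 9 (14): skip — 8 and 9 already connected.
3 8 (16): add — endpoints in different components.
5 8 (16): add — endpoints in different components.
7 9 (18): add — endpoints in different components.
2 7 (20): add — endpoints in different components.
Edges rejected before the tree was complete: 2.

2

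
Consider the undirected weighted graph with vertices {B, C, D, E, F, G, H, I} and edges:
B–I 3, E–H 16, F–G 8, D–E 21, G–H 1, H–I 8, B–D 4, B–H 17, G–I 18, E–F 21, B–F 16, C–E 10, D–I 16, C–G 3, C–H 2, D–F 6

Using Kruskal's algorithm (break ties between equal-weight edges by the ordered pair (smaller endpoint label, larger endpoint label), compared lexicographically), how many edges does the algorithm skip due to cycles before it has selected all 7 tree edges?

2

Kruskal's algorithm — process edges by increasing weight (ties by edge label):
G–H (1): add — endpoints in different components.
C–H (2): add — endpoints in different components.
B–I (3): add — endpoints in different components.
C–G (3): skip — C and G already connected.
B–D (4): add — endpoints in different components.
D–F (6): add — endpoints in different components.
F–G (8): add — endpoints in different components.
H–I (8): skip — H and I already connected.
C–E (10): add — endpoints in different components.
Edges rejected before the tree was complete: 2.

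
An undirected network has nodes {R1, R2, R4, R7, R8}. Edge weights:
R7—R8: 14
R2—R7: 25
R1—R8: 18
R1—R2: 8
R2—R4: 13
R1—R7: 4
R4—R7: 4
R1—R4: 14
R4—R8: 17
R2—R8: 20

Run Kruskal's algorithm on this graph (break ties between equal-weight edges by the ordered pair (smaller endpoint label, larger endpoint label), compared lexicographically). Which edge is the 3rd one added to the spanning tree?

R1-R2

Kruskal's algorithm — process edges by increasing weight (ties by edge label):
R1—R7 (4): add — endpoints in different components.
R4—R7 (4): add — endpoints in different components.
R1—R2 (8): add — endpoints in different components.
R2—R4 (13): skip — R4 and R2 already connected.
R1—R4 (14): skip — R4 and R1 already connected.
R7—R8 (14): add — endpoints in different components.
The 3rd edge added is R1—R2.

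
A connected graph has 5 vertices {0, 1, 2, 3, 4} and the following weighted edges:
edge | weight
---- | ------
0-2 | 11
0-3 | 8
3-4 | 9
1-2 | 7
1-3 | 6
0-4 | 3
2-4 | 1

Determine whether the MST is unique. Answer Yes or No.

Yes

Kruskal's algorithm — process edges by increasing weight (ties by edge label):
2-4 (1): add — endpoints in different components.
0-4 (3): add — endpoints in different components.
1-3 (6): add — endpoints in different components.
1-2 (7): add — endpoints in different components.
Every non-tree edge has weight strictly greater than the heaviest edge on the tree path between its endpoints, so the MST is unique.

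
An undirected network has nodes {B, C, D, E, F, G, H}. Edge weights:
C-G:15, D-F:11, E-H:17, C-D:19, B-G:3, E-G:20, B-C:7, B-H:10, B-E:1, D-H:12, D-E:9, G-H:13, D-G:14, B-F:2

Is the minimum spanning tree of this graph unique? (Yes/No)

Yes

Kruskal: consider edges lightest-first.
B-E (1): add. Components now {B,E} {C} {D} {F} {G} {H}
B-F (2): add. Components now {B,E,F} {C} {D} {G} {H}
B-G (3): add. Components now {B,E,F,G} {C} {D} {H}
B-C (7): add. Components now {B,C,E,F,G} {D} {H}
D-E (9): add. Components now {B,C,D,E,F,G} {H}
B-H (10): add. Components now {B,C,D,E,F,G,H}
Every non-tree edge has weight strictly greater than the heaviest edge on the tree path between its endpoints, so the MST is unique.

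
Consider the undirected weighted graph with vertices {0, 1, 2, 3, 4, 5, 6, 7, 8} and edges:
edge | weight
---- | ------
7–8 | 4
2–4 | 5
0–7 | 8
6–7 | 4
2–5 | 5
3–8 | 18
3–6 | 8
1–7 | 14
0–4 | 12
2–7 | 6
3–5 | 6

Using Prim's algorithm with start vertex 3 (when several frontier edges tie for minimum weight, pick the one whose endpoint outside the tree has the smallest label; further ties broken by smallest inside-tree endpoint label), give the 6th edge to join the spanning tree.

7-8

Grow the tree from 3 using Prim:
Step 1: frontier [3–5 6, 3–6 8, 3–8 18] → take 3–5 (6); add 5.
Step 2: frontier [3–6 8, 3–8 18, 2–5 5] → take 2–5 (5); add 2.
Step 3: frontier [2–4 5, 2–7 6, 3–6 8, 3–8 18] → take 2–4 (5); add 4.
Step 4: frontier [2–7 6, 3–6 8, 3–8 18, 0–4 12] → take 2–7 (6); add 7.
Step 5: frontier [3–6 8, 3–8 18, 0–4 12, 6–7 4, 7–8 4, 0–7 8, 1–7 14] → take 6–7 (4); add 6.
Step 6: frontier [3–8 18, 0–4 12, 7–8 4, 0–7 8, 1–7 14] → take 7–8 (4); add 8.
Step 7: frontier [0–4 12, 0–7 8, 1–7 14] → take 0–7 (8); add 0.
Step 8: frontier [1–7 14] → take 1–7 (14); add 1.
The 6th edge added is 7–8.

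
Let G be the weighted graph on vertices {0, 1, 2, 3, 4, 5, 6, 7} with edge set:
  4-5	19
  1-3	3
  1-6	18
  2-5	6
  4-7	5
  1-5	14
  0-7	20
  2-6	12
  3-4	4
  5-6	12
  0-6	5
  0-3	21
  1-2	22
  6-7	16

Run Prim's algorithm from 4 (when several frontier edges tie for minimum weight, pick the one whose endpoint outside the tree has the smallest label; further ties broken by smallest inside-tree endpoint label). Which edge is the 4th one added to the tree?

Prim, starting at 4.
Step 1: cheapest edge leaving the tree is 3-4 (4); add 3.
Step 2: cheapest edge leaving the tree is 1-3 (3); add 1.
Step 3: cheapest edge leaving the tree is 4-7 (5); add 7.
Step 4: cheapest edge leaving the tree is 1-5 (14); add 5.
Step 5: cheapest edge leaving the tree is 2-5 (6); add 2.
Step 6: cheapest edge leaving the tree is 2-6 (12); add 6.
Step 7: cheapest edge leaving the tree is 0-6 (5); add 0.
The 4th edge added is 1-5.

1-5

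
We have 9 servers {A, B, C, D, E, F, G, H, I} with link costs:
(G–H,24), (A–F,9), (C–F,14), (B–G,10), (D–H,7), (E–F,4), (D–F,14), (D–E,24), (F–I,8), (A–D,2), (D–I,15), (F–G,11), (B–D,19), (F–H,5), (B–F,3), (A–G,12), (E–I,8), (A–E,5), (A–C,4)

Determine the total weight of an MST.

Kruskal's algorithm — process edges by increasing weight (ties by edge label):
A–D (2): add — endpoints in different components.
B–F (3): add — endpoints in different components.
A–C (4): add — endpoints in different components.
E–F (4): add — endpoints in different components.
A–E (5): add — endpoints in different components.
F–H (5): add — endpoints in different components.
D–H (7): skip — D and H already connected.
E–I (8): add — endpoints in different components.
F–I (8): skip — F and I already connected.
A–F (9): skip — A and F already connected.
B–G (10): add — endpoints in different components.
MST edges: A–D, B–F, A–C, E–F, A–E, F–H, E–I, B–G; total weight 2+3+4+4+5+5+8+10 = 41.

41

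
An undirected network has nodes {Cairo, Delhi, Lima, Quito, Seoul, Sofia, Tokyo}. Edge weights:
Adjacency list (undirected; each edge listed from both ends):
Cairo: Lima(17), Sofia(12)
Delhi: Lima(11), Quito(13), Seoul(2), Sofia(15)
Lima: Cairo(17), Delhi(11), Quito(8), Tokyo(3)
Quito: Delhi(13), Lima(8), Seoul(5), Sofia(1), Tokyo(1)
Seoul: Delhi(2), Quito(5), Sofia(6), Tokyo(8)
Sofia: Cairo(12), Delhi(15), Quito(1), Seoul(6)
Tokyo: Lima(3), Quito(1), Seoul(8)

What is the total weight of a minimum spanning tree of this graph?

24

Sort edges by weight, then run Kruskal:
Quito–Sofia (1): add. Components now {Lima} {Quito,Sofia} {Tokyo} {Cairo} {Seoul} {Delhi}
Quito–Tokyo (1): add. Components now {Lima} {Quito,Sofia,Tokyo} {Cairo} {Seoul} {Delhi}
Delhi–Seoul (2): add. Components now {Lima} {Quito,Sofia,Tokyo} {Cairo} {Delhi,Seoul}
Lima–Tokyo (3): add. Components now {Lima,Quito,Sofia,Tokyo} {Cairo} {Delhi,Seoul}
Quito–Seoul (5): add. Components now {Delhi,Lima,Quito,Seoul,Sofia,Tokyo} {Cairo}
Seoul–Sofia (6): skip — Sofia and Seoul already connected.
Lima–Quito (8): skip — Lima and Quito already connected.
Seoul–Tokyo (8): skip — Tokyo and Seoul already connected.
Delhi–Lima (11): skip — Lima and Delhi already connected.
Cairo–Sofia (12): add. Components now {Cairo,Delhi,Lima,Quito,Seoul,Sofia,Tokyo}
MST edges: Quito–Sofia, Quito–Tokyo, Delhi–Seoul, Lima–Tokyo, Quito–Seoul, Cairo–Sofia; total weight 1+1+2+3+5+12 = 24.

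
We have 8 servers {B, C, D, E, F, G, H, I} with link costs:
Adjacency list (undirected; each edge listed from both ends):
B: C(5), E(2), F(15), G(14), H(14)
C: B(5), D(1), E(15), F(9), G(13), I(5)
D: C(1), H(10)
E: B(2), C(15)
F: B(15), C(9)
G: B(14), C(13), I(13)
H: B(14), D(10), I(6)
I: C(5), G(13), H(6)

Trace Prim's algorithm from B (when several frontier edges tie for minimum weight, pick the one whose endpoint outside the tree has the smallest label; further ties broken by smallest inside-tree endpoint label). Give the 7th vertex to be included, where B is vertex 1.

Prim's algorithm from B:
Step 1: cheapest edge leaving the tree is B-E (2); add E.
Step 2: cheapest edge leaving the tree is B-C (5); add C.
Step 3: cheapest edge leaving the tree is C-D (1); add D.
Step 4: cheapest edge leaving the tree is C-I (5); add I.
Step 5: cheapest edge leaving the tree is H-I (6); add H.
Step 6: cheapest edge leaving the tree is C-F (9); add F.
Step 7: cheapest edge leaving the tree is C-G (13); add G.
Vertex order: B, E, C, D, I, H, F, G. The 7th vertex is F.

F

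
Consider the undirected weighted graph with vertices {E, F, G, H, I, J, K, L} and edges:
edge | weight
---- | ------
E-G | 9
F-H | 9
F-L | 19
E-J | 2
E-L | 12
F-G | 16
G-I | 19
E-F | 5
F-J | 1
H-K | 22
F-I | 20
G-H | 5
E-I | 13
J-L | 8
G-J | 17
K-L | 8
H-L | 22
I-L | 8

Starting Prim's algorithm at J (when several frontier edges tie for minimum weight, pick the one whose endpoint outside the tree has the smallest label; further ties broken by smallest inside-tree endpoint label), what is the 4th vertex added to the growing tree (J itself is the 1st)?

Grow the tree from J using Prim:
Step 1: cheapest edge leaving the tree is F-J (1); add F.
Step 2: cheapest edge leaving the tree is E-J (2); add E.
Step 3: cheapest edge leaving the tree is J-L (8); add L.
Step 4: cheapest edge leaving the tree is I-L (8); add I.
Step 5: cheapest edge leaving the tree is K-L (8); add K.
Step 6: cheapest edge leaving the tree is E-G (9); add G.
Step 7: cheapest edge leaving the tree is G-H (5); add H.
Vertex order: J, F, E, L, I, K, G, H. The 4th vertex is L.

L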